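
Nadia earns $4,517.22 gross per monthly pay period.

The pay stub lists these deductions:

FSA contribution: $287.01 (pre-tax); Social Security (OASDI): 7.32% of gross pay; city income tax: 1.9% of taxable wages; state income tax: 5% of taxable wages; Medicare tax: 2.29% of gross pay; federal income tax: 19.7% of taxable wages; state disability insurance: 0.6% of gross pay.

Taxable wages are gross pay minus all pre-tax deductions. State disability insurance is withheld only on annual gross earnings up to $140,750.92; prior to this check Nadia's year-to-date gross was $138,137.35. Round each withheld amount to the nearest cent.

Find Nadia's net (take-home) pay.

$2,655.20

FSA contribution: $287.01
Taxable wages = $4,517.22 − $287.01 = $4,230.21
City income tax: $4,230.21 × 0.019 = $80.37
State income tax: $4,230.21 × 0.05 = $211.51
Federal income tax: $4,230.21 × 0.197 = $833.35
State disability insurance: only $140,750.92 − $138,137.35 = $2,613.57 of this check is subject → $2,613.57 × 0.006 = $15.68
Social Security (OASDI): $4,517.22 × 0.0732 = $330.66
Medicare tax: $4,517.22 × 0.0229 = $103.44
Total deductions = $287.01 + $80.37 + $211.51 + $833.35 + $15.68 + $330.66 + $103.44 = $1,862.02
Net pay = $4,517.22 − $1,862.02 = $2,655.20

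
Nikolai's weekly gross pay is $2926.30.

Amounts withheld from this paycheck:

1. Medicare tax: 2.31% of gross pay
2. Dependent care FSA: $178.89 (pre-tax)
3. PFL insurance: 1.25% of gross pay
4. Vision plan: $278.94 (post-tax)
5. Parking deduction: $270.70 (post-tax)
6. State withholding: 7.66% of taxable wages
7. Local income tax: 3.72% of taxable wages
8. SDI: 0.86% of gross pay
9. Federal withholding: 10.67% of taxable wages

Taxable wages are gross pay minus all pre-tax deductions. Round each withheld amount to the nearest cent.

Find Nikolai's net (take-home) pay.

Dependent care FSA: $178.89
Taxable wages = $2926.30 − $178.89 = $2747.41
State withholding: $2747.41 × 0.0766 = $210.45
Local income tax: $2747.41 × 0.0372 = $102.20
Federal withholding: $2747.41 × 0.1067 = $293.15
Medicare tax: $2926.30 × 0.0231 = $67.60
PFL insurance: $2926.30 × 0.0125 = $36.58
SDI: $2926.30 × 0.0086 = $25.17
Parking deduction: $270.70
Vision plan: $278.94
Total deductions = $178.89 + $210.45 + $102.20 + $293.15 + $67.60 + $36.58 + $25.17 + $270.70 + $278.94 = $1463.68
Net pay = $2926.30 − $1463.68 = $1462.62

$1462.62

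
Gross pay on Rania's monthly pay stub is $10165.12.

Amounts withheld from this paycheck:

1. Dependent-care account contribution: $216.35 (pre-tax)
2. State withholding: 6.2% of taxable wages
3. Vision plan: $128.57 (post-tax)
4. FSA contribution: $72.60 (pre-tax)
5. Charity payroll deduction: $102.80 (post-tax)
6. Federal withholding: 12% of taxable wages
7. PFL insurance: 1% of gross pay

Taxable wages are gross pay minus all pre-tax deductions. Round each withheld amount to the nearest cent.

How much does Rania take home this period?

$7745.69

FSA contribution: $72.60
Dependent-care account contribution: $216.35
Pre-tax total = $72.60 + $216.35 = $288.95
Taxable wages = $10165.12 − $288.95 = $9876.17
Federal withholding: $9876.17 × 0.12 = $1185.14
State withholding: $9876.17 × 0.062 = $612.32
PFL insurance: $10165.12 × 0.01 = $101.65
Charity payroll deduction: $102.80
Vision plan: $128.57
Total deductions = $72.60 + $216.35 + $1185.14 + $612.32 + $101.65 + $102.80 + $128.57 = $2419.43
Net pay = $10165.12 − $2419.43 = $7745.69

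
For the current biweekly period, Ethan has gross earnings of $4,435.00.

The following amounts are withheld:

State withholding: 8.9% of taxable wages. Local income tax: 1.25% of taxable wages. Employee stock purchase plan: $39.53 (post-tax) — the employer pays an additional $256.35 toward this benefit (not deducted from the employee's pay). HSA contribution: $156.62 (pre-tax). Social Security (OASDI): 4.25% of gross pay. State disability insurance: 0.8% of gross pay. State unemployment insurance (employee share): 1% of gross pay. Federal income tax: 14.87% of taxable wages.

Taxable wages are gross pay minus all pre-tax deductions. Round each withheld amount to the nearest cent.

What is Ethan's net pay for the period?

$2,900.07

HSA contribution: $156.62
Taxable wages = $4,435.00 − $156.62 = $4,278.38
State withholding: $4,278.38 × 0.089 = $380.78
Federal income tax: $4,278.38 × 0.1487 = $636.20
Local income tax: $4,278.38 × 0.0125 = $53.48
State disability insurance: $4,435.00 × 0.008 = $35.48
Social Security (OASDI): $4,435.00 × 0.0425 = $188.49
State unemployment insurance (employee share): $4,435.00 × 0.01 = $44.35
Employee stock purchase plan: $39.53
(Employer's $256.35 toward employee stock purchase plan is not withheld from the employee.)
Total deductions = $156.62 + $380.78 + $636.20 + $53.48 + $35.48 + $188.49 + $44.35 + $39.53 = $1,534.93
Net pay = $4,435.00 − $1,534.93 = $2,900.07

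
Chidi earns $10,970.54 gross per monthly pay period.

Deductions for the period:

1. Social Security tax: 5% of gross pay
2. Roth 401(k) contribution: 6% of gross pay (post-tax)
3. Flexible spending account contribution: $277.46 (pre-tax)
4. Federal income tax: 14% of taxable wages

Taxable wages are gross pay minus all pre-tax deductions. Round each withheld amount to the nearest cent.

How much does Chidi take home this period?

$7,989.29

Flexible spending account contribution: $277.46
Taxable wages = $10,970.54 − $277.46 = $10,693.08
Federal income tax: $10,693.08 × 0.14 = $1,497.03
Social Security tax: $10,970.54 × 0.05 = $548.53
Roth 401(k) contribution: $10,970.54 × 0.06 = $658.23
Total deductions = $277.46 + $1,497.03 + $548.53 + $658.23 = $2,981.25
Net pay = $10,970.54 − $2,981.25 = $7,989.29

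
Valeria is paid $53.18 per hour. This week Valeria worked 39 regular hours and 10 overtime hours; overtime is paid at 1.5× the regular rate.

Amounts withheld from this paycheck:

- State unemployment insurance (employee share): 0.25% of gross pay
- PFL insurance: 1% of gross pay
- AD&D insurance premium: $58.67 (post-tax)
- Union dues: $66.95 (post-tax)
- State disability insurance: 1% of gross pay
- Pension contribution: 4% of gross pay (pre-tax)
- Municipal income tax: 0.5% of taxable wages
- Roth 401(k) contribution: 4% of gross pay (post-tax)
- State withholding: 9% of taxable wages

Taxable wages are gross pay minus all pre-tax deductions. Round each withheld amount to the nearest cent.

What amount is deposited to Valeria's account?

$2189.84

Regular pay: 39 × $53.18 = $2074.02
Overtime pay: 10 × $53.18 × 1.5 = $797.70
Gross pay = $2074.02 + $797.70 = $2871.72
Pension contribution: $2871.72 × 0.04 = $114.87
Taxable wages = $2871.72 − $114.87 = $2756.85
Municipal income tax: $2756.85 × 0.005 = $13.78
State withholding: $2756.85 × 0.09 = $248.12
State unemployment insurance (employee share): $2871.72 × 0.0025 = $7.18
State disability insurance: $2871.72 × 0.01 = $28.72
PFL insurance: $2871.72 × 0.01 = $28.72
Roth 401(k) contribution: $2871.72 × 0.04 = $114.87
Union dues: $66.95
AD&D insurance premium: $58.67
Total deductions = $114.87 + $13.78 + $248.12 + $7.18 + $28.72 + $28.72 + $114.87 + $66.95 + $58.67 = $681.88
Net pay = $2871.72 − $681.88 = $2189.84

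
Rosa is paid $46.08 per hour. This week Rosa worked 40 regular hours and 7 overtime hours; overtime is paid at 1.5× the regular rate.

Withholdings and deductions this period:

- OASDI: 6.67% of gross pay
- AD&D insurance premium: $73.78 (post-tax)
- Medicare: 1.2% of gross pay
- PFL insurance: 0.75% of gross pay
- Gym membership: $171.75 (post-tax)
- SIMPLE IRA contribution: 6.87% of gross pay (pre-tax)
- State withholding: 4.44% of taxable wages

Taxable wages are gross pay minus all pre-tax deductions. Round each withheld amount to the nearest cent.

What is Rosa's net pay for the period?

Regular pay: 40 × $46.08 = $1843.20
Overtime pay: 7 × $46.08 × 1.5 = $483.84
Gross pay = $1843.20 + $483.84 = $2327.04
SIMPLE IRA contribution: $2327.04 × 0.0687 = $159.87
Taxable wages = $2327.04 − $159.87 = $2167.17
State withholding: $2167.17 × 0.0444 = $96.22
OASDI: $2327.04 × 0.0667 = $155.21
Medicare: $2327.04 × 0.012 = $27.92
PFL insurance: $2327.04 × 0.0075 = $17.45
Gym membership: $171.75
AD&D insurance premium: $73.78
Total deductions = $159.87 + $96.22 + $155.21 + $27.92 + $17.45 + $171.75 + $73.78 = $702.20
Net pay = $2327.04 − $702.20 = $1624.84

$1624.84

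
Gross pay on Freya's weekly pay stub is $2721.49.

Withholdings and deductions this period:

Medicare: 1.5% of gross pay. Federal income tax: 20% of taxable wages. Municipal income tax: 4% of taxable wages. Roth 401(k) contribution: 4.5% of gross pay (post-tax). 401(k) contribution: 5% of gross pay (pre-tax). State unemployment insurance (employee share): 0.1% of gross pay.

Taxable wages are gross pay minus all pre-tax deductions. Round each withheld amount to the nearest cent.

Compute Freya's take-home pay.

$1798.91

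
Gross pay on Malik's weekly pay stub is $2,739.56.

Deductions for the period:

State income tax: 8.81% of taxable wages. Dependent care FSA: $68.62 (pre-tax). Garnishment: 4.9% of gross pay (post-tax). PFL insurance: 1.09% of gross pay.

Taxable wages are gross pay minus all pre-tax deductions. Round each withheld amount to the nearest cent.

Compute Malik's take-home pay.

Dependent care FSA: $68.62
Taxable wages = $2,739.56 − $68.62 = $2,670.94
State income tax: $2,670.94 × 0.0881 = $235.31
PFL insurance: $2,739.56 × 0.0109 = $29.86
Garnishment: $2,739.56 × 0.049 = $134.24
Total deductions = $68.62 + $235.31 + $29.86 + $134.24 = $468.03
Net pay = $2,739.56 − $468.03 = $2,271.53

$2,271.53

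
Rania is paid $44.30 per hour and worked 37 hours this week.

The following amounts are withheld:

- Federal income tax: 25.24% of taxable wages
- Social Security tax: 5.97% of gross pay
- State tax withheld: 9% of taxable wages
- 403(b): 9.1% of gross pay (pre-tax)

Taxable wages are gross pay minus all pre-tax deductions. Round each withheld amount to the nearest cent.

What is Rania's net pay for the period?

$881.94

Gross pay: 37 × $44.30 = $1,639.10
403(b): $1,639.10 × 0.091 = $149.16
Taxable wages = $1,639.10 − $149.16 = $1,489.94
Federal income tax: $1,489.94 × 0.2524 = $376.06
State tax withheld: $1,489.94 × 0.09 = $134.09
Social Security tax: $1,639.10 × 0.0597 = $97.85
Total deductions = $149.16 + $376.06 + $134.09 + $97.85 = $757.16
Net pay = $1,639.10 − $757.16 = $881.94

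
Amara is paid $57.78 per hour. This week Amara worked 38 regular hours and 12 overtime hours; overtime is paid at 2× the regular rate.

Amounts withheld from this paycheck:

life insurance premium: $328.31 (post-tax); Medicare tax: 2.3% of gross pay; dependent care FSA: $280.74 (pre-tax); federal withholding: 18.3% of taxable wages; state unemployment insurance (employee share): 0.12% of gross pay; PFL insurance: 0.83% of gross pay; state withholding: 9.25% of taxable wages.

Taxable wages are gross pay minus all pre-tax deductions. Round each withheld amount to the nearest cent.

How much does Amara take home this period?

Regular pay: 38 × $57.78 = $2,195.64
Overtime pay: 12 × $57.78 × 2 = $1,386.72
Gross pay = $2,195.64 + $1,386.72 = $3,582.36
Dependent care FSA: $280.74
Taxable wages = $3,582.36 − $280.74 = $3,301.62
Federal withholding: $3,301.62 × 0.183 = $604.20
State withholding: $3,301.62 × 0.0925 = $305.40
PFL insurance: $3,582.36 × 0.0083 = $29.73
State unemployment insurance (employee share): $3,582.36 × 0.0012 = $4.30
Medicare tax: $3,582.36 × 0.023 = $82.39
Life insurance premium: $328.31
Total deductions = $280.74 + $604.20 + $305.40 + $29.73 + $4.30 + $82.39 + $328.31 = $1,635.07
Net pay = $3,582.36 − $1,635.07 = $1,947.29

$1,947.29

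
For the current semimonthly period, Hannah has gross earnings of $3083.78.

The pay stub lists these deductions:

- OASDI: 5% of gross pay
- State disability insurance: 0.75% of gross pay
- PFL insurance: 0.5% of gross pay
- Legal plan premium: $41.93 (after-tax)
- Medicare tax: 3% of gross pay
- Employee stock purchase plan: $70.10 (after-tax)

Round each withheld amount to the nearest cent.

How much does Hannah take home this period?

$2686.50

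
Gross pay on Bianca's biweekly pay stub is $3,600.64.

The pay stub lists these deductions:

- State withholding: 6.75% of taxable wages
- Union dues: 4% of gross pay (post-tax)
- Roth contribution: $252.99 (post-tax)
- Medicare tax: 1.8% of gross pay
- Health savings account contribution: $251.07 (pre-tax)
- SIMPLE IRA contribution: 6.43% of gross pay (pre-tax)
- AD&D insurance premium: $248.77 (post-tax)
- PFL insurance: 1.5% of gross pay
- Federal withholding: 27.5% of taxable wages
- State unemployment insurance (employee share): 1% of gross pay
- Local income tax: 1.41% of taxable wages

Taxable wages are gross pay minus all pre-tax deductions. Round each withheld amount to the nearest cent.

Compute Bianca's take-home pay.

$1,205.54

Health savings account contribution: $251.07
SIMPLE IRA contribution: $3,600.64 × 0.0643 = $231.52
Pre-tax total = $251.07 + $231.52 = $482.59
Taxable wages = $3,600.64 − $482.59 = $3,118.05
State withholding: $3,118.05 × 0.0675 = $210.47
Federal withholding: $3,118.05 × 0.275 = $857.46
Local income tax: $3,118.05 × 0.0141 = $43.96
Medicare tax: $3,600.64 × 0.018 = $64.81
State unemployment insurance (employee share): $3,600.64 × 0.01 = $36.01
PFL insurance: $3,600.64 × 0.015 = $54.01
Roth contribution: $252.99
Union dues: $3,600.64 × 0.04 = $144.03
AD&D insurance premium: $248.77
Total deductions = $251.07 + $231.52 + $210.47 + $857.46 + $43.96 + $64.81 + $36.01 + $54.01 + $252.99 + $144.03 + $248.77 = $2,395.10
Net pay = $3,600.64 − $2,395.10 = $1,205.54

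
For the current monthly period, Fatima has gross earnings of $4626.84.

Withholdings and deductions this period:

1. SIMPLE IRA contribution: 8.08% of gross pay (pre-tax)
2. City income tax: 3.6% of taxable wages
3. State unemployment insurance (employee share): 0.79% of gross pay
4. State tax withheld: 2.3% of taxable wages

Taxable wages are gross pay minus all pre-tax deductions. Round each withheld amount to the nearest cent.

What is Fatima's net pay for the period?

$3965.51

SIMPLE IRA contribution: $4626.84 × 0.0808 = $373.85
Taxable wages = $4626.84 − $373.85 = $4252.99
State tax withheld: $4252.99 × 0.023 = $97.82
City income tax: $4252.99 × 0.036 = $153.11
State unemployment insurance (employee share): $4626.84 × 0.0079 = $36.55
Total deductions = $373.85 + $97.82 + $153.11 + $36.55 = $661.33
Net pay = $4626.84 − $661.33 = $3965.51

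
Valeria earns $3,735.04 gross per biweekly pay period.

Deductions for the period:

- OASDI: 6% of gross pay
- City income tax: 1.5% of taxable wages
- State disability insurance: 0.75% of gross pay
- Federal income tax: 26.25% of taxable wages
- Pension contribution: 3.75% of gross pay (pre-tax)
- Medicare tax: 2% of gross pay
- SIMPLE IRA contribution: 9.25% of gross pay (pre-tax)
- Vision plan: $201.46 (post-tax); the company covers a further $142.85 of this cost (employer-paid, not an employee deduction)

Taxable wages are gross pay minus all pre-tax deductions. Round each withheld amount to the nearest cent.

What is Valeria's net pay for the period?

$1,819.49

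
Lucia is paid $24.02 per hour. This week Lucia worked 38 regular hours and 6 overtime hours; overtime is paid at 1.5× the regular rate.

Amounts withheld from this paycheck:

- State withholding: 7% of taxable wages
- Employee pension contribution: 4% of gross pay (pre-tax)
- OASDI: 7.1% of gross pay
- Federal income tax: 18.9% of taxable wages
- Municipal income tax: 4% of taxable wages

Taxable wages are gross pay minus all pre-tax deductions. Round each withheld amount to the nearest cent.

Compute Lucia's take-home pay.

$679.59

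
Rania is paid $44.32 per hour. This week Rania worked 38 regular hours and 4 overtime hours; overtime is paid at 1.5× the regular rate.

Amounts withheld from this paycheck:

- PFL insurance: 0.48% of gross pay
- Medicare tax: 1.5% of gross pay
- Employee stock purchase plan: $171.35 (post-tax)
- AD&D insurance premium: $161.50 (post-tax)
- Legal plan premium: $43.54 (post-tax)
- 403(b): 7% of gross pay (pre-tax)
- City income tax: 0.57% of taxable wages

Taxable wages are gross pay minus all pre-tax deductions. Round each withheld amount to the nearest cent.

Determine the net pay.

Regular pay: 38 × $44.32 = $1684.16
Overtime pay: 4 × $44.32 × 1.5 = $265.92
Gross pay = $1684.16 + $265.92 = $1950.08
403(b): $1950.08 × 0.07 = $136.51
Taxable wages = $1950.08 − $136.51 = $1813.57
City income tax: $1813.57 × 0.0057 = $10.34
PFL insurance: $1950.08 × 0.0048 = $9.36
Medicare tax: $1950.08 × 0.015 = $29.25
Legal plan premium: $43.54
AD&D insurance premium: $161.50
Employee stock purchase plan: $171.35
Total deductions = $136.51 + $10.34 + $9.36 + $29.25 + $43.54 + $161.50 + $171.35 = $561.85
Net pay = $1950.08 − $561.85 = $1388.23

$1388.23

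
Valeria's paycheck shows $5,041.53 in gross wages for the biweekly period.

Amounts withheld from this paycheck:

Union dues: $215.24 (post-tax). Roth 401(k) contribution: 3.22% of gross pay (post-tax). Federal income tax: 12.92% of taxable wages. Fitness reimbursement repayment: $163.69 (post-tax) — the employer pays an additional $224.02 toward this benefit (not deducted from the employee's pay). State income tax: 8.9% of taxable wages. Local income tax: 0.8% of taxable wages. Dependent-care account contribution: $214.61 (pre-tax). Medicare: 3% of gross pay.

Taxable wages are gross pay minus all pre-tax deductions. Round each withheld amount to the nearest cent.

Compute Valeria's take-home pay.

$3,042.54

Dependent-care account contribution: $214.61
Taxable wages = $5,041.53 − $214.61 = $4,826.92
Federal income tax: $4,826.92 × 0.1292 = $623.64
State income tax: $4,826.92 × 0.089 = $429.60
Local income tax: $4,826.92 × 0.008 = $38.62
Medicare: $5,041.53 × 0.03 = $151.25
Fitness reimbursement repayment: $163.69
Union dues: $215.24
Roth 401(k) contribution: $5,041.53 × 0.0322 = $162.34
(Employer's $224.02 toward fitness reimbursement repayment is not withheld from the employee.)
Total deductions = $214.61 + $623.64 + $429.60 + $38.62 + $151.25 + $163.69 + $215.24 + $162.34 = $1,998.99
Net pay = $5,041.53 − $1,998.99 = $3,042.54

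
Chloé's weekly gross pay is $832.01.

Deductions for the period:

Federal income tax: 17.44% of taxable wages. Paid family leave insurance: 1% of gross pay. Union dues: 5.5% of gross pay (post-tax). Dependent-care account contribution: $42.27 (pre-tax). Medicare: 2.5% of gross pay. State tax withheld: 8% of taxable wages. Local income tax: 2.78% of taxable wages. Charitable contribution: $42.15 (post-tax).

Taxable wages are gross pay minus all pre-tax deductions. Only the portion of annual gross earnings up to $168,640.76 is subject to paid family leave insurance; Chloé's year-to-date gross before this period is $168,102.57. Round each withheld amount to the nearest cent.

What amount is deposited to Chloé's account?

Dependent-care account contribution: $42.27
Taxable wages = $832.01 − $42.27 = $789.74
Local income tax: $789.74 × 0.0278 = $21.95
Federal income tax: $789.74 × 0.1744 = $137.73
State tax withheld: $789.74 × 0.08 = $63.18
Paid family leave insurance: only $168,640.76 − $168,102.57 = $538.19 of this check is subject → $538.19 × 0.01 = $5.38
Medicare: $832.01 × 0.025 = $20.80
Union dues: $832.01 × 0.055 = $45.76
Charitable contribution: $42.15
Total deductions = $42.27 + $21.95 + $137.73 + $63.18 + $5.38 + $20.80 + $45.76 + $42.15 = $379.22
Net pay = $832.01 − $379.22 = $452.79

$452.79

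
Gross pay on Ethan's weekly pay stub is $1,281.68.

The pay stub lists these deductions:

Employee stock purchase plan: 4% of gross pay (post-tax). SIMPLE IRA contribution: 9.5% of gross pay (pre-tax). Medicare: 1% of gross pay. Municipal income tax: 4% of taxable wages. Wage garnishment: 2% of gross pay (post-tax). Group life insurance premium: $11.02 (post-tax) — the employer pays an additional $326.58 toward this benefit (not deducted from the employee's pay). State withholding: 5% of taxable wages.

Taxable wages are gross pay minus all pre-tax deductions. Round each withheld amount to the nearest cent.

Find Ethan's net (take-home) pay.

$954.78

SIMPLE IRA contribution: $1,281.68 × 0.095 = $121.76
Taxable wages = $1,281.68 − $121.76 = $1,159.92
State withholding: $1,159.92 × 0.05 = $58.00
Municipal income tax: $1,159.92 × 0.04 = $46.40
Medicare: $1,281.68 × 0.01 = $12.82
Group life insurance premium: $11.02
Employee stock purchase plan: $1,281.68 × 0.04 = $51.27
Wage garnishment: $1,281.68 × 0.02 = $25.63
(Employer's $326.58 toward group life insurance premium is not withheld from the employee.)
Total deductions = $121.76 + $58.00 + $46.40 + $12.82 + $11.02 + $51.27 + $25.63 = $326.90
Net pay = $1,281.68 − $326.90 = $954.78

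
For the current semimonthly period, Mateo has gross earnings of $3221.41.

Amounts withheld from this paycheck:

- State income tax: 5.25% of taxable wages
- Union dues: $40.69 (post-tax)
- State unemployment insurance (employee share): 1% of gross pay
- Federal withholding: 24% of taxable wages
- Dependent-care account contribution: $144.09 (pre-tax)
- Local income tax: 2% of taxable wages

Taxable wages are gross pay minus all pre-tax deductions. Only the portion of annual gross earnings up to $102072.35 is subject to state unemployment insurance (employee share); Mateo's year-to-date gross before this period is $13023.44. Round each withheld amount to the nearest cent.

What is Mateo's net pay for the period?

$2042.75

Dependent-care account contribution: $144.09
Taxable wages = $3221.41 − $144.09 = $3077.32
State income tax: $3077.32 × 0.0525 = $161.56
Local income tax: $3077.32 × 0.02 = $61.55
Federal withholding: $3077.32 × 0.24 = $738.56
State unemployment insurance (employee share): cap not yet reached, full $3221.41 is subject → $3221.41 × 0.01 = $32.21
Union dues: $40.69
Total deductions = $144.09 + $161.56 + $61.55 + $738.56 + $32.21 + $40.69 = $1178.66
Net pay = $3221.41 − $1178.66 = $2042.75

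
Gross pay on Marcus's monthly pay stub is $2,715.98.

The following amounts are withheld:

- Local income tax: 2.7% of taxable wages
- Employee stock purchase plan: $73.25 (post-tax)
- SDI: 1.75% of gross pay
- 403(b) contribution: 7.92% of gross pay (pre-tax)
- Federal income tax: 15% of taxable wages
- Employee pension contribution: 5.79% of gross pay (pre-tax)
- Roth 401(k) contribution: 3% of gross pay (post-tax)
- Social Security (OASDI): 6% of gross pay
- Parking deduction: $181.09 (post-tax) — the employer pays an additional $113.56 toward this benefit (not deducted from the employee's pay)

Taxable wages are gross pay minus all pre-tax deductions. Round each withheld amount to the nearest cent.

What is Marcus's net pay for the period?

$1,382.48

Employee pension contribution: $2,715.98 × 0.0579 = $157.26
403(b) contribution: $2,715.98 × 0.0792 = $215.11
Pre-tax total = $157.26 + $215.11 = $372.37
Taxable wages = $2,715.98 − $372.37 = $2,343.61
Local income tax: $2,343.61 × 0.027 = $63.28
Federal income tax: $2,343.61 × 0.15 = $351.54
SDI: $2,715.98 × 0.0175 = $47.53
Social Security (OASDI): $2,715.98 × 0.06 = $162.96
Parking deduction: $181.09
Employee stock purchase plan: $73.25
Roth 401(k) contribution: $2,715.98 × 0.03 = $81.48
(Employer's $113.56 toward parking deduction is not withheld from the employee.)
Total deductions = $157.26 + $215.11 + $63.28 + $351.54 + $47.53 + $162.96 + $181.09 + $73.25 + $81.48 = $1,333.50
Net pay = $2,715.98 − $1,333.50 = $1,382.48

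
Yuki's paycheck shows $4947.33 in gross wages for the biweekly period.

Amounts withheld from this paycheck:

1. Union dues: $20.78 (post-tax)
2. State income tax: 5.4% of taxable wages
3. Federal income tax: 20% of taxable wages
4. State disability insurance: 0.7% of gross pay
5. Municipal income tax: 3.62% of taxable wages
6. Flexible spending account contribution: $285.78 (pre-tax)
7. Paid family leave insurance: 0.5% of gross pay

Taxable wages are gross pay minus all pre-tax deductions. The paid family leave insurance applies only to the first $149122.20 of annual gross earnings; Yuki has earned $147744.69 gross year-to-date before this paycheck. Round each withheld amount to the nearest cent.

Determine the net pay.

$3246.47

Flexible spending account contribution: $285.78
Taxable wages = $4947.33 − $285.78 = $4661.55
Federal income tax: $4661.55 × 0.2 = $932.31
Municipal income tax: $4661.55 × 0.0362 = $168.75
State income tax: $4661.55 × 0.054 = $251.72
State disability insurance: $4947.33 × 0.007 = $34.63
Paid family leave insurance: only $149122.20 − $147744.69 = $1377.51 of this check is subject → $1377.51 × 0.005 = $6.89
Union dues: $20.78
Total deductions = $285.78 + $932.31 + $168.75 + $251.72 + $34.63 + $6.89 + $20.78 = $1700.86
Net pay = $4947.33 − $1700.86 = $3246.47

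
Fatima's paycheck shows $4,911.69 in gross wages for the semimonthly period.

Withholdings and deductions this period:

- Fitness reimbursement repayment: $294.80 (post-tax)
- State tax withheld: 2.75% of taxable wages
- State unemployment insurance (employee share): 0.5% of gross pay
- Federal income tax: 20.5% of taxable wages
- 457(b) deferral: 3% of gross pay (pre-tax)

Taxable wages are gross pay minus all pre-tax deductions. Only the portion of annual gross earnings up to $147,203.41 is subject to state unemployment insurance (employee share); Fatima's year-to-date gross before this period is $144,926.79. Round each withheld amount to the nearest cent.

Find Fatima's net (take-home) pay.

457(b) deferral: $4,911.69 × 0.03 = $147.35
Taxable wages = $4,911.69 − $147.35 = $4,764.34
State tax withheld: $4,764.34 × 0.0275 = $131.02
Federal income tax: $4,764.34 × 0.205 = $976.69
State unemployment insurance (employee share): only $147,203.41 − $144,926.79 = $2,276.62 of this check is subject → $2,276.62 × 0.005 = $11.38
Fitness reimbursement repayment: $294.80
Total deductions = $147.35 + $131.02 + $976.69 + $11.38 + $294.80 = $1,561.24
Net pay = $4,911.69 − $1,561.24 = $3,350.45

$3,350.45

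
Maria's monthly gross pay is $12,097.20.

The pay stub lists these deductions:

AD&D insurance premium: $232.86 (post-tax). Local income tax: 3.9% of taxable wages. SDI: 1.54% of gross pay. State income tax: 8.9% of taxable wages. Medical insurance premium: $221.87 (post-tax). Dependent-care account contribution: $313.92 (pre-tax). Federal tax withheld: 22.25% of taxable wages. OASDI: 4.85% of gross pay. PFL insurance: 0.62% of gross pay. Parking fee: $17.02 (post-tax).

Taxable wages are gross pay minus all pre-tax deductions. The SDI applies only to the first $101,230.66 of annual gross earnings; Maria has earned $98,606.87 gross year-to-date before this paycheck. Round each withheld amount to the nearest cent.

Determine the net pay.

$6,479.37

Dependent-care account contribution: $313.92
Taxable wages = $12,097.20 − $313.92 = $11,783.28
Federal tax withheld: $11,783.28 × 0.2225 = $2,621.78
Local income tax: $11,783.28 × 0.039 = $459.55
State income tax: $11,783.28 × 0.089 = $1,048.71
OASDI: $12,097.20 × 0.0485 = $586.71
PFL insurance: $12,097.20 × 0.0062 = $75.00
SDI: only $101,230.66 − $98,606.87 = $2,623.79 of this check is subject → $2,623.79 × 0.0154 = $40.41
Parking fee: $17.02
Medical insurance premium: $221.87
AD&D insurance premium: $232.86
Total deductions = $313.92 + $2,621.78 + $459.55 + $1,048.71 + $586.71 + $75.00 + $40.41 + $17.02 + $221.87 + $232.86 = $5,617.83
Net pay = $12,097.20 − $5,617.83 = $6,479.37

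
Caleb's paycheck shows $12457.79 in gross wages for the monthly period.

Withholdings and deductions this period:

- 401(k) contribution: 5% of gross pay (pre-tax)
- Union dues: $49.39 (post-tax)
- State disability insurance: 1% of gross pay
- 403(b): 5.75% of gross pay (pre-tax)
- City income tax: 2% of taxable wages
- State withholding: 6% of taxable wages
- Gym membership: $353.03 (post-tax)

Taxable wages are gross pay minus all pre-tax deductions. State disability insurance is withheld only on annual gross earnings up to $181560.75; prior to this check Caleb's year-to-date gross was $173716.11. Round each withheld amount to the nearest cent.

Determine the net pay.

401(k) contribution: $12457.79 × 0.05 = $622.89
403(b): $12457.79 × 0.0575 = $716.32
Pre-tax total = $622.89 + $716.32 = $1339.21
Taxable wages = $12457.79 − $1339.21 = $11118.58
City income tax: $11118.58 × 0.02 = $222.37
State withholding: $11118.58 × 0.06 = $667.11
State disability insurance: only $181560.75 − $173716.11 = $7844.64 of this check is subject → $7844.64 × 0.01 = $78.45
Union dues: $49.39
Gym membership: $353.03
Total deductions = $622.89 + $716.32 + $222.37 + $667.11 + $78.45 + $49.39 + $353.03 = $2709.56
Net pay = $12457.79 − $2709.56 = $9748.23

$9748.23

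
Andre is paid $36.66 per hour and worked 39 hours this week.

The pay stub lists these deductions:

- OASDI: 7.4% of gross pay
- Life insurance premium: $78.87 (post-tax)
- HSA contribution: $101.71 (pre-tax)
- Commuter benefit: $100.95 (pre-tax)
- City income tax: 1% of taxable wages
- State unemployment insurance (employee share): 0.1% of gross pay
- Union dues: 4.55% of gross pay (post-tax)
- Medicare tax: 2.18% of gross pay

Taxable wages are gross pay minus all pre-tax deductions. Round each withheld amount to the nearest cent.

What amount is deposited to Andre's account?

$932.49

Gross pay: 39 × $36.66 = $1429.74
HSA contribution: $101.71
Commuter benefit: $100.95
Pre-tax total = $101.71 + $100.95 = $202.66
Taxable wages = $1429.74 − $202.66 = $1227.08
City income tax: $1227.08 × 0.01 = $12.27
State unemployment insurance (employee share): $1429.74 × 0.001 = $1.43
Medicare tax: $1429.74 × 0.0218 = $31.17
OASDI: $1429.74 × 0.074 = $105.80
Life insurance premium: $78.87
Union dues: $1429.74 × 0.0455 = $65.05
Total deductions = $101.71 + $100.95 + $12.27 + $1.43 + $31.17 + $105.80 + $78.87 + $65.05 = $497.25
Net pay = $1429.74 − $497.25 = $932.49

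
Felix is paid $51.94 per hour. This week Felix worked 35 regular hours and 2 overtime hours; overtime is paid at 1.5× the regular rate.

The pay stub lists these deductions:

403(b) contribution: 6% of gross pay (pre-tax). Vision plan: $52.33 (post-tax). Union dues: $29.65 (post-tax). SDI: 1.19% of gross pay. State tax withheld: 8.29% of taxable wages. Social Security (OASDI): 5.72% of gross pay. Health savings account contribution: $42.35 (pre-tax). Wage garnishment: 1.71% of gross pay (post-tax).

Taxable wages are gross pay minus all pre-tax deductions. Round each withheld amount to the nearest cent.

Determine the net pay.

$1410.54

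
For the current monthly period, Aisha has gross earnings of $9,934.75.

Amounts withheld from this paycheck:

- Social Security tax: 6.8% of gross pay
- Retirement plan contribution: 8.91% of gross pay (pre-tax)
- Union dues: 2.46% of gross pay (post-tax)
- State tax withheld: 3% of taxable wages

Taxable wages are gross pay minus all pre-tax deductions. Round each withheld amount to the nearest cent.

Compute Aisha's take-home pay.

Retirement plan contribution: $9,934.75 × 0.0891 = $885.19
Taxable wages = $9,934.75 − $885.19 = $9,049.56
State tax withheld: $9,049.56 × 0.03 = $271.49
Social Security tax: $9,934.75 × 0.068 = $675.56
Union dues: $9,934.75 × 0.0246 = $244.39
Total deductions = $885.19 + $271.49 + $675.56 + $244.39 = $2,076.63
Net pay = $9,934.75 − $2,076.63 = $7,858.12

$7,858.12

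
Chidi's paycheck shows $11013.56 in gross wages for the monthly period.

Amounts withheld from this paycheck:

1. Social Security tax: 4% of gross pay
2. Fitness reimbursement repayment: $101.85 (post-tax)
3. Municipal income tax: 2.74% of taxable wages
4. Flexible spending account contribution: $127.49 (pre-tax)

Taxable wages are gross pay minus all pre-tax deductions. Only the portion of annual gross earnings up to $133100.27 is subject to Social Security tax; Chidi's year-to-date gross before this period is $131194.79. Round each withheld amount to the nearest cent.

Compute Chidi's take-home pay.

Flexible spending account contribution: $127.49
Taxable wages = $11013.56 − $127.49 = $10886.07
Municipal income tax: $10886.07 × 0.0274 = $298.28
Social Security tax: only $133100.27 − $131194.79 = $1905.48 of this check is subject → $1905.48 × 0.04 = $76.22
Fitness reimbursement repayment: $101.85
Total deductions = $127.49 + $298.28 + $76.22 + $101.85 = $603.84
Net pay = $11013.56 − $603.84 = $10409.72

$10409.72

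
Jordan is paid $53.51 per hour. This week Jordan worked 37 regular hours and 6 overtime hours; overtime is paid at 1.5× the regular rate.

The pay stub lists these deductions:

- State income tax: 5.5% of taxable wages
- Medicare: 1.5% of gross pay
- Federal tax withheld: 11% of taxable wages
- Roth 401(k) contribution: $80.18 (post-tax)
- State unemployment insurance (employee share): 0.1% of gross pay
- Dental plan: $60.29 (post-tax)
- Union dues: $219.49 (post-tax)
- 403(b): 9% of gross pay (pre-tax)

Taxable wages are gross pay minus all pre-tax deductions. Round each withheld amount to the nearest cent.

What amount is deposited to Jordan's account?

Regular pay: 37 × $53.51 = $1,979.87
Overtime pay: 6 × $53.51 × 1.5 = $481.59
Gross pay = $1,979.87 + $481.59 = $2,461.46
403(b): $2,461.46 × 0.09 = $221.53
Taxable wages = $2,461.46 − $221.53 = $2,239.93
State income tax: $2,239.93 × 0.055 = $123.20
Federal tax withheld: $2,239.93 × 0.11 = $246.39
Medicare: $2,461.46 × 0.015 = $36.92
State unemployment insurance (employee share): $2,461.46 × 0.001 = $2.46
Dental plan: $60.29
Union dues: $219.49
Roth 401(k) contribution: $80.18
Total deductions = $221.53 + $123.20 + $246.39 + $36.92 + $2.46 + $60.29 + $219.49 + $80.18 = $990.46
Net pay = $2,461.46 − $990.46 = $1,471.00

$1,471.00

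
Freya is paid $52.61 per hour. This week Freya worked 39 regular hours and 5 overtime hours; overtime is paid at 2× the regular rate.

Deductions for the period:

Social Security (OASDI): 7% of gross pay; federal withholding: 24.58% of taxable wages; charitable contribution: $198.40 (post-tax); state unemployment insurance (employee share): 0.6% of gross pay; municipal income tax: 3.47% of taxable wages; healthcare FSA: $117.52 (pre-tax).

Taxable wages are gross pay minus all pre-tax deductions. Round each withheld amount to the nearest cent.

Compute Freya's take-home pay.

$1,375.92

Regular pay: 39 × $52.61 = $2,051.79
Overtime pay: 5 × $52.61 × 2 = $526.10
Gross pay = $2,051.79 + $526.10 = $2,577.89
Healthcare FSA: $117.52
Taxable wages = $2,577.89 − $117.52 = $2,460.37
Federal withholding: $2,460.37 × 0.2458 = $604.76
Municipal income tax: $2,460.37 × 0.0347 = $85.37
Social Security (OASDI): $2,577.89 × 0.07 = $180.45
State unemployment insurance (employee share): $2,577.89 × 0.006 = $15.47
Charitable contribution: $198.40
Total deductions = $117.52 + $604.76 + $85.37 + $180.45 + $15.47 + $198.40 = $1,201.97
Net pay = $2,577.89 − $1,201.97 = $1,375.92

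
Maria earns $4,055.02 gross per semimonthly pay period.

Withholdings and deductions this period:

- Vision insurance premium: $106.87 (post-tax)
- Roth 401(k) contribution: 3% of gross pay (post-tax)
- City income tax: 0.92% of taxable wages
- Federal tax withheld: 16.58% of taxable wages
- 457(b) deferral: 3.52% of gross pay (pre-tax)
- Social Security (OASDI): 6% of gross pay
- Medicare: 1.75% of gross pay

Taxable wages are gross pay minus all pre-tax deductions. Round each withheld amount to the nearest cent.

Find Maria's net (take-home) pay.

$2,684.85

457(b) deferral: $4,055.02 × 0.0352 = $142.74
Taxable wages = $4,055.02 − $142.74 = $3,912.28
City income tax: $3,912.28 × 0.0092 = $35.99
Federal tax withheld: $3,912.28 × 0.1658 = $648.66
Social Security (OASDI): $4,055.02 × 0.06 = $243.30
Medicare: $4,055.02 × 0.0175 = $70.96
Vision insurance premium: $106.87
Roth 401(k) contribution: $4,055.02 × 0.03 = $121.65
Total deductions = $142.74 + $35.99 + $648.66 + $243.30 + $70.96 + $106.87 + $121.65 = $1,370.17
Net pay = $4,055.02 − $1,370.17 = $2,684.85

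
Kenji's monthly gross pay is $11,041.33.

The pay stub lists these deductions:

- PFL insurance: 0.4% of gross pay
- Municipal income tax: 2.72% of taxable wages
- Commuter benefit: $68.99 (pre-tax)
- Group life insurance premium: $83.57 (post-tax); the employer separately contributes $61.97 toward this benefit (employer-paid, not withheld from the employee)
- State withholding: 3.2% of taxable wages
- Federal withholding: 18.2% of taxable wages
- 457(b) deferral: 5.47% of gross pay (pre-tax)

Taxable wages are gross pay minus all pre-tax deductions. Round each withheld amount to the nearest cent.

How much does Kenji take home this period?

$7,739.78

457(b) deferral: $11,041.33 × 0.0547 = $603.96
Commuter benefit: $68.99
Pre-tax total = $603.96 + $68.99 = $672.95
Taxable wages = $11,041.33 − $672.95 = $10,368.38
Municipal income tax: $10,368.38 × 0.0272 = $282.02
Federal withholding: $10,368.38 × 0.182 = $1,887.05
State withholding: $10,368.38 × 0.032 = $331.79
PFL insurance: $11,041.33 × 0.004 = $44.17
Group life insurance premium: $83.57
(Employer's $61.97 toward group life insurance premium is not withheld from the employee.)
Total deductions = $603.96 + $68.99 + $282.02 + $1,887.05 + $331.79 + $44.17 + $83.57 = $3,301.55
Net pay = $11,041.33 − $3,301.55 = $7,739.78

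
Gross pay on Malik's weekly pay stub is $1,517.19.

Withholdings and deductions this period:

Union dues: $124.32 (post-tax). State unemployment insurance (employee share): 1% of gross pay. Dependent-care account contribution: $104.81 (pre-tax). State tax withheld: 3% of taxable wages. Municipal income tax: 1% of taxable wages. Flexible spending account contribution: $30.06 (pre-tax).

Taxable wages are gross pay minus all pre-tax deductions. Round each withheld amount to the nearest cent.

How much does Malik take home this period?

Dependent-care account contribution: $104.81
Flexible spending account contribution: $30.06
Pre-tax total = $104.81 + $30.06 = $134.87
Taxable wages = $1,517.19 − $134.87 = $1,382.32
Municipal income tax: $1,382.32 × 0.01 = $13.82
State tax withheld: $1,382.32 × 0.03 = $41.47
State unemployment insurance (employee share): $1,517.19 × 0.01 = $15.17
Union dues: $124.32
Total deductions = $104.81 + $30.06 + $13.82 + $41.47 + $15.17 + $124.32 = $329.65
Net pay = $1,517.19 − $329.65 = $1,187.54

$1,187.54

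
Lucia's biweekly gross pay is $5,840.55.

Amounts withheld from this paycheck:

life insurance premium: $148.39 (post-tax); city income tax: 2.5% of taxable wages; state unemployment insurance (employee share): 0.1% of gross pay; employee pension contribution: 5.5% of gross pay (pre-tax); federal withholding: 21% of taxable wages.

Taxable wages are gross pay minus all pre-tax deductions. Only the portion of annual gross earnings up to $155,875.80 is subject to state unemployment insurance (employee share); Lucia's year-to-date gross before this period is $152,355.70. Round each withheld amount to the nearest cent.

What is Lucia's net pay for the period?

Employee pension contribution: $5,840.55 × 0.055 = $321.23
Taxable wages = $5,840.55 − $321.23 = $5,519.32
Federal withholding: $5,519.32 × 0.21 = $1,159.06
City income tax: $5,519.32 × 0.025 = $137.98
State unemployment insurance (employee share): only $155,875.80 − $152,355.70 = $3,520.10 of this check is subject → $3,520.10 × 0.001 = $3.52
Life insurance premium: $148.39
Total deductions = $321.23 + $1,159.06 + $137.98 + $3.52 + $148.39 = $1,770.18
Net pay = $5,840.55 − $1,770.18 = $4,070.37

$4,070.37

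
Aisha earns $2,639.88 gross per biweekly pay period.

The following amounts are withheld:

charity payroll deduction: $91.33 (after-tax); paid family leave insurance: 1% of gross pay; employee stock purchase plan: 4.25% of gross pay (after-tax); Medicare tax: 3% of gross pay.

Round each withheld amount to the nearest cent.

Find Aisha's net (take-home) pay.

Paid family leave insurance: $2,639.88 × 0.01 = $26.40
Medicare tax: $2,639.88 × 0.03 = $79.20
Charity payroll deduction: $91.33
Employee stock purchase plan: $2,639.88 × 0.0425 = $112.19
Total deductions = $26.40 + $79.20 + $91.33 + $112.19 = $309.12
Net pay = $2,639.88 − $309.12 = $2,330.76

$2,330.76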